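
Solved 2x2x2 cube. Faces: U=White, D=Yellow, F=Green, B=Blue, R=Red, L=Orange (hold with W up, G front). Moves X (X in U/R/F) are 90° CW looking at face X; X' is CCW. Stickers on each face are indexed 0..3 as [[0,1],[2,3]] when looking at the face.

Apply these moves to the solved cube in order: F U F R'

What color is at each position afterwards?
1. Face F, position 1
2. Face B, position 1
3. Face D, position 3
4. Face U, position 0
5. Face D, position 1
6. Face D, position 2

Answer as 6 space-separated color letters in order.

Answer: W Y R O W Y

Derivation:
After move 1 (F): F=GGGG U=WWOO R=WRWR D=RRYY L=OYOY
After move 2 (U): U=OWOW F=WRGG R=BBWR B=OYBB L=GGOY
After move 3 (F): F=GWGR U=OWYG R=OBWR D=WBYY L=GROR
After move 4 (R'): R=BROW U=OBYO F=GWGG D=WWYR B=YYBB
Query 1: F[1] = W
Query 2: B[1] = Y
Query 3: D[3] = R
Query 4: U[0] = O
Query 5: D[1] = W
Query 6: D[2] = Y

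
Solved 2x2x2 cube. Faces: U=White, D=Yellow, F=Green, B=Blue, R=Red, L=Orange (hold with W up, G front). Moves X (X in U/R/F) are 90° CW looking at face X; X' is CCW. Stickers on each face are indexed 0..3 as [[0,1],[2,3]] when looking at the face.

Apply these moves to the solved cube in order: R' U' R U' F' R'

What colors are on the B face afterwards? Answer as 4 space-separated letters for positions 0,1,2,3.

After move 1 (R'): R=RRRR U=WBWB F=GWGW D=YGYG B=YBYB
After move 2 (U'): U=BBWW F=OOGW R=GWRR B=RRYB L=YBOO
After move 3 (R): R=RGRW U=BOWW F=OGGG D=YYYR B=WRBB
After move 4 (U'): U=OWBW F=YBGG R=OGRW B=RGBB L=WROO
After move 5 (F'): F=BGYG U=OWOR R=YGYW D=ROYR L=WWOB
After move 6 (R'): R=GWYY U=OBOR F=BWYR D=RGYG B=RGOB
Query: B face = RGOB

Answer: R G O B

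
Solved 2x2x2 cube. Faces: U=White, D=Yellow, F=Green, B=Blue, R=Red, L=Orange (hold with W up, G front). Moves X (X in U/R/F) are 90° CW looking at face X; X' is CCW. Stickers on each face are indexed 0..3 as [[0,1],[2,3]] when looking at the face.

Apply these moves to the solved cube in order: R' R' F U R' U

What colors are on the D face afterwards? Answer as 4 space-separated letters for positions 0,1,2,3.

Answer: R R Y B

Derivation:
After move 1 (R'): R=RRRR U=WBWB F=GWGW D=YGYG B=YBYB
After move 2 (R'): R=RRRR U=WYWY F=GBGB D=YWYW B=GBGB
After move 3 (F): F=GGBB U=WYOO R=WRYR D=RRYW L=OYOW
After move 4 (U): U=OWOY F=WRBB R=GBYR B=OYGB L=GGOW
After move 5 (R'): R=BRGY U=OGOO F=WWBY D=RRYB B=WYRB
After move 6 (U): U=OOOG F=BRBY R=WYGY B=GGRB L=WWOW
Query: D face = RRYB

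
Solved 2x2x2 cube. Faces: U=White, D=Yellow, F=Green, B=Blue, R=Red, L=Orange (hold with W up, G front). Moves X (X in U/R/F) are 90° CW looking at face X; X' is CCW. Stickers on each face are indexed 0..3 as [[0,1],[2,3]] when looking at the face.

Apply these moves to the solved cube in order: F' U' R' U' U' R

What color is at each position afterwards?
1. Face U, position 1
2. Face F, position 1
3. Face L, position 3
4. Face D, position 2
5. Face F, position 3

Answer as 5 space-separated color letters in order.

Answer: R W W Y G

Derivation:
After move 1 (F'): F=GGGG U=WWRR R=YRYR D=OOYY L=OWOW
After move 2 (U'): U=WRWR F=OWGG R=GGYR B=YRBB L=BBOW
After move 3 (R'): R=GRGY U=WBWY F=ORGR D=OWYG B=YROB
After move 4 (U'): U=BYWW F=BBGR R=ORGY B=GROB L=YROW
After move 5 (U'): U=YWBW F=YRGR R=BBGY B=OROB L=GROW
After move 6 (R): R=GBYB U=YRBR F=YWGG D=OOYO B=WRWB
Query 1: U[1] = R
Query 2: F[1] = W
Query 3: L[3] = W
Query 4: D[2] = Y
Query 5: F[3] = G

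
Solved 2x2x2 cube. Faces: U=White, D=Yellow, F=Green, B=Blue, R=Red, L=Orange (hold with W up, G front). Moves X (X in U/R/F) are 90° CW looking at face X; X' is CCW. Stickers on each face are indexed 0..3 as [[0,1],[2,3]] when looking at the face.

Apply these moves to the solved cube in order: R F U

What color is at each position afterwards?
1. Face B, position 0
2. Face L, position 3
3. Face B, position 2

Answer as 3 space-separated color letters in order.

After move 1 (R): R=RRRR U=WGWG F=GYGY D=YBYB B=WBWB
After move 2 (F): F=GGYY U=WGOO R=WRGR D=RRYB L=OYOB
After move 3 (U): U=OWOG F=WRYY R=WBGR B=OYWB L=GGOB
Query 1: B[0] = O
Query 2: L[3] = B
Query 3: B[2] = W

Answer: O B W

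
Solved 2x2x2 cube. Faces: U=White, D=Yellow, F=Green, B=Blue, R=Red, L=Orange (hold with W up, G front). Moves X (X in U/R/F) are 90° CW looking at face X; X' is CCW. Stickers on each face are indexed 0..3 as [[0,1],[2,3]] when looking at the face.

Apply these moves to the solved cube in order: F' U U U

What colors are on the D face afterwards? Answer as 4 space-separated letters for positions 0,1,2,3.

After move 1 (F'): F=GGGG U=WWRR R=YRYR D=OOYY L=OWOW
After move 2 (U): U=RWRW F=YRGG R=BBYR B=OWBB L=GGOW
After move 3 (U): U=RRWW F=BBGG R=OWYR B=GGBB L=YROW
After move 4 (U): U=WRWR F=OWGG R=GGYR B=YRBB L=BBOW
Query: D face = OOYY

Answer: O O Y Y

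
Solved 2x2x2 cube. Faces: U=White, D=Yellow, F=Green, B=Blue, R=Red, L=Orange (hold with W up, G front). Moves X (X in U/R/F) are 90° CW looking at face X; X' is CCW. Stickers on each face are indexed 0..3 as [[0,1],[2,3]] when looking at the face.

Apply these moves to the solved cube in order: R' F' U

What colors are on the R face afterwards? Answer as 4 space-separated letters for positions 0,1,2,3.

Answer: Y B Y R

Derivation:
After move 1 (R'): R=RRRR U=WBWB F=GWGW D=YGYG B=YBYB
After move 2 (F'): F=WWGG U=WBRR R=GRYR D=OOYG L=OBOW
After move 3 (U): U=RWRB F=GRGG R=YBYR B=OBYB L=WWOW
Query: R face = YBYR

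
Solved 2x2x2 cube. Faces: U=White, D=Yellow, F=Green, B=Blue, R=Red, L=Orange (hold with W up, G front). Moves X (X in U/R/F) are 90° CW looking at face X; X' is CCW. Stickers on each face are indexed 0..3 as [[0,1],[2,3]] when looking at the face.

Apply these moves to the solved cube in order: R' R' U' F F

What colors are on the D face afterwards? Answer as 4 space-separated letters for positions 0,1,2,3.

After move 1 (R'): R=RRRR U=WBWB F=GWGW D=YGYG B=YBYB
After move 2 (R'): R=RRRR U=WYWY F=GBGB D=YWYW B=GBGB
After move 3 (U'): U=YYWW F=OOGB R=GBRR B=RRGB L=GBOO
After move 4 (F): F=GOBO U=YYOB R=WBWR D=RGYW L=GYOW
After move 5 (F): F=BGOO U=YYWY R=OBBR D=WWYW L=GROG
Query: D face = WWYW

Answer: W W Y W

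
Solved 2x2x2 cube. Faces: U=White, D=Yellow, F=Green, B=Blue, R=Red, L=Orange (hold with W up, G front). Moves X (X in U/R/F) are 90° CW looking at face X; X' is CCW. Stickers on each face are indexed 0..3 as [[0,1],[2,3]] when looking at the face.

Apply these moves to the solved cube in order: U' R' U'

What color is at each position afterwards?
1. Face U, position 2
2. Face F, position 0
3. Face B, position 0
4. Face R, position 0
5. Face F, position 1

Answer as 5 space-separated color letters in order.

Answer: W B G O B

Derivation:
After move 1 (U'): U=WWWW F=OOGG R=GGRR B=RRBB L=BBOO
After move 2 (R'): R=GRGR U=WBWR F=OWGW D=YOYG B=YRYB
After move 3 (U'): U=BRWW F=BBGW R=OWGR B=GRYB L=YROO
Query 1: U[2] = W
Query 2: F[0] = B
Query 3: B[0] = G
Query 4: R[0] = O
Query 5: F[1] = B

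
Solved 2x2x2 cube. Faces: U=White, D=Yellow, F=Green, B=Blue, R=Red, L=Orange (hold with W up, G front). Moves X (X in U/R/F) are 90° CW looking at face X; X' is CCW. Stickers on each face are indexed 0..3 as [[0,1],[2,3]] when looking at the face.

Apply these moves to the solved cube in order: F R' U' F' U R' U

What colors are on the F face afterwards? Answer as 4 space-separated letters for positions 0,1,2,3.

Answer: R W O B

Derivation:
After move 1 (F): F=GGGG U=WWOO R=WRWR D=RRYY L=OYOY
After move 2 (R'): R=RRWW U=WBOB F=GWGO D=RGYG B=YBRB
After move 3 (U'): U=BBWO F=OYGO R=GWWW B=RRRB L=YBOY
After move 4 (F'): F=YOOG U=BBGW R=GWRW D=BYYG L=YOOW
After move 5 (U): U=GBWB F=GWOG R=RRRW B=YORB L=YOOW
After move 6 (R'): R=RWRR U=GRWY F=GBOB D=BWYG B=GOYB
After move 7 (U): U=WGYR F=RWOB R=GORR B=YOYB L=GBOW
Query: F face = RWOB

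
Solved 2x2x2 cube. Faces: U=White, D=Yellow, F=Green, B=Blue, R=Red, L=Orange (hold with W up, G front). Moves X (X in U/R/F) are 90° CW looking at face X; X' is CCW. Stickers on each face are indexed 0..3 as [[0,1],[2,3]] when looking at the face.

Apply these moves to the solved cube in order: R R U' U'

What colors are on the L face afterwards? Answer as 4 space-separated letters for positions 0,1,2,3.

After move 1 (R): R=RRRR U=WGWG F=GYGY D=YBYB B=WBWB
After move 2 (R): R=RRRR U=WYWY F=GBGB D=YWYW B=GBGB
After move 3 (U'): U=YYWW F=OOGB R=GBRR B=RRGB L=GBOO
After move 4 (U'): U=YWYW F=GBGB R=OORR B=GBGB L=RROO
Query: L face = RROO

Answer: R R O O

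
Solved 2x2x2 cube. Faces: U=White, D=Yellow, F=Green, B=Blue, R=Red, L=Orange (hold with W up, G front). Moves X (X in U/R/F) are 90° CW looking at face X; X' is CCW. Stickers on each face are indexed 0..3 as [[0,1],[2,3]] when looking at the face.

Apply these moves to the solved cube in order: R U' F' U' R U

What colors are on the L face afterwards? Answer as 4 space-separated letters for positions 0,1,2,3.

Answer: W O O W

Derivation:
After move 1 (R): R=RRRR U=WGWG F=GYGY D=YBYB B=WBWB
After move 2 (U'): U=GGWW F=OOGY R=GYRR B=RRWB L=WBOO
After move 3 (F'): F=OYOG U=GGGR R=BYYR D=BOYB L=WWOW
After move 4 (U'): U=GRGG F=WWOG R=OYYR B=BYWB L=RROW
After move 5 (R): R=YORY U=GWGG F=WOOB D=BWYB B=GYRB
After move 6 (U): U=GGGW F=YOOB R=GYRY B=RRRB L=WOOW
Query: L face = WOOW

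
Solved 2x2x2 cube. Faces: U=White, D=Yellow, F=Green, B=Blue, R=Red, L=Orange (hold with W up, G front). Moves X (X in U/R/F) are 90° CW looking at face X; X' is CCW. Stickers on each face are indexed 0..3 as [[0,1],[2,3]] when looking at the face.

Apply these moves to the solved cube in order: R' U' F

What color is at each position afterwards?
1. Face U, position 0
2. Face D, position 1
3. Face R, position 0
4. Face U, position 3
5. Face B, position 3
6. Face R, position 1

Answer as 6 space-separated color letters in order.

After move 1 (R'): R=RRRR U=WBWB F=GWGW D=YGYG B=YBYB
After move 2 (U'): U=BBWW F=OOGW R=GWRR B=RRYB L=YBOO
After move 3 (F): F=GOWO U=BBOB R=WWWR D=RGYG L=YYOG
Query 1: U[0] = B
Query 2: D[1] = G
Query 3: R[0] = W
Query 4: U[3] = B
Query 5: B[3] = B
Query 6: R[1] = W

Answer: B G W B B W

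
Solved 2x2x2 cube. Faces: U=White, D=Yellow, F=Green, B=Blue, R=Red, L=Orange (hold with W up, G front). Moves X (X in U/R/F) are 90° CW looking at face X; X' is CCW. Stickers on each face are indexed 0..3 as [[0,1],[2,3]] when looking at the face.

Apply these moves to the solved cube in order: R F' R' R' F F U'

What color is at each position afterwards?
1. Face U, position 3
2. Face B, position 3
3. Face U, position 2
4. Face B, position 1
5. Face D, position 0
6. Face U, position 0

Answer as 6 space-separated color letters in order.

After move 1 (R): R=RRRR U=WGWG F=GYGY D=YBYB B=WBWB
After move 2 (F'): F=YYGG U=WGRR R=BRYR D=OOYB L=OGOW
After move 3 (R'): R=RRBY U=WWRW F=YGGR D=OYYG B=BBOB
After move 4 (R'): R=RYRB U=WORB F=YWGW D=OGYR B=GBYB
After move 5 (F): F=GYWW U=WOWG R=RYBB D=RRYR L=OOOG
After move 6 (F): F=WGWY U=WOGO R=WYGB D=BRYR L=OROR
After move 7 (U'): U=OOWG F=ORWY R=WGGB B=WYYB L=GBOR
Query 1: U[3] = G
Query 2: B[3] = B
Query 3: U[2] = W
Query 4: B[1] = Y
Query 5: D[0] = B
Query 6: U[0] = O

Answer: G B W Y B O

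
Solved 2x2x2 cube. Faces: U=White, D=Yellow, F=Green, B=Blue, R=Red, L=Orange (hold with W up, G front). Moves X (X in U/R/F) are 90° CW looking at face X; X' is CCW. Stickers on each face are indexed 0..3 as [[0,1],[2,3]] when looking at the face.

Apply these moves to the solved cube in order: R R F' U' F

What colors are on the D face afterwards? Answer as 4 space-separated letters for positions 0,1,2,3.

Answer: Y B Y W

Derivation:
After move 1 (R): R=RRRR U=WGWG F=GYGY D=YBYB B=WBWB
After move 2 (R): R=RRRR U=WYWY F=GBGB D=YWYW B=GBGB
After move 3 (F'): F=BBGG U=WYRR R=WRYR D=OOYW L=OYOW
After move 4 (U'): U=YRWR F=OYGG R=BBYR B=WRGB L=GBOW
After move 5 (F): F=GOGY U=YRWB R=WBRR D=YBYW L=GOOO
Query: D face = YBYW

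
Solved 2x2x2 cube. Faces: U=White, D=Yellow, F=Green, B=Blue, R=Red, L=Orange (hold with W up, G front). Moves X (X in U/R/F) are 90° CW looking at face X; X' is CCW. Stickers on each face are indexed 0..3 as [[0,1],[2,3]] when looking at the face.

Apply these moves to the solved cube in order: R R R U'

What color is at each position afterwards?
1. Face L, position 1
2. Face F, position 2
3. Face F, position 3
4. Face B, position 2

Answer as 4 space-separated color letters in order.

After move 1 (R): R=RRRR U=WGWG F=GYGY D=YBYB B=WBWB
After move 2 (R): R=RRRR U=WYWY F=GBGB D=YWYW B=GBGB
After move 3 (R): R=RRRR U=WBWB F=GWGW D=YGYG B=YBYB
After move 4 (U'): U=BBWW F=OOGW R=GWRR B=RRYB L=YBOO
Query 1: L[1] = B
Query 2: F[2] = G
Query 3: F[3] = W
Query 4: B[2] = Y

Answer: B G W Y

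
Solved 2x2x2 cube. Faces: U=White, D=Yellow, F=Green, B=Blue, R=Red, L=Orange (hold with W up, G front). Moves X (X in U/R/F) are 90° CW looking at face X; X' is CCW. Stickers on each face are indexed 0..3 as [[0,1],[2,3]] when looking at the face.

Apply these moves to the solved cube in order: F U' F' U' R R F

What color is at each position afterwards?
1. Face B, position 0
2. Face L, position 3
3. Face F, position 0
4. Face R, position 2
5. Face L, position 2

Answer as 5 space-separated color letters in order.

Answer: G W O Y O

Derivation:
After move 1 (F): F=GGGG U=WWOO R=WRWR D=RRYY L=OYOY
After move 2 (U'): U=WOWO F=OYGG R=GGWR B=WRBB L=BBOY
After move 3 (F'): F=YGOG U=WOGW R=RGRR D=BYYY L=BOOW
After move 4 (U'): U=OWWG F=BOOG R=YGRR B=RGBB L=WROW
After move 5 (R): R=RYRG U=OOWG F=BYOY D=BBYR B=GGWB
After move 6 (R): R=RRGY U=OYWY F=BBOR D=BWYG B=GGOB
After move 7 (F): F=OBRB U=OYWR R=WRYY D=GRYG L=WBOW
Query 1: B[0] = G
Query 2: L[3] = W
Query 3: F[0] = O
Query 4: R[2] = Y
Query 5: L[2] = O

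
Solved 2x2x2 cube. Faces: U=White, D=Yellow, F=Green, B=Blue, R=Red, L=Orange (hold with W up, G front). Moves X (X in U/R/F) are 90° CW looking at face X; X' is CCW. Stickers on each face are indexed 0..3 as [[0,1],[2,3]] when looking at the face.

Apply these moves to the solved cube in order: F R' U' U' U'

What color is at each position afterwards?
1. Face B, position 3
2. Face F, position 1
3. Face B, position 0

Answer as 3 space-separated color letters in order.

After move 1 (F): F=GGGG U=WWOO R=WRWR D=RRYY L=OYOY
After move 2 (R'): R=RRWW U=WBOB F=GWGO D=RGYG B=YBRB
After move 3 (U'): U=BBWO F=OYGO R=GWWW B=RRRB L=YBOY
After move 4 (U'): U=BOBW F=YBGO R=OYWW B=GWRB L=RROY
After move 5 (U'): U=OWBB F=RRGO R=YBWW B=OYRB L=GWOY
Query 1: B[3] = B
Query 2: F[1] = R
Query 3: B[0] = O

Answer: B R O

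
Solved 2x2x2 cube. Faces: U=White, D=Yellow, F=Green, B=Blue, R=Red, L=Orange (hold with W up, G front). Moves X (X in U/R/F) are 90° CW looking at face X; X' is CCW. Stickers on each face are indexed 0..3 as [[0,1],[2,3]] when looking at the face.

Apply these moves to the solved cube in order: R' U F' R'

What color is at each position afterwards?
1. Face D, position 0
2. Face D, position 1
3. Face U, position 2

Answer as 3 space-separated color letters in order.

After move 1 (R'): R=RRRR U=WBWB F=GWGW D=YGYG B=YBYB
After move 2 (U): U=WWBB F=RRGW R=YBRR B=OOYB L=GWOO
After move 3 (F'): F=RWRG U=WWYR R=GBYR D=WOYG L=GBOB
After move 4 (R'): R=BRGY U=WYYO F=RWRR D=WWYG B=GOOB
Query 1: D[0] = W
Query 2: D[1] = W
Query 3: U[2] = Y

Answer: W W Y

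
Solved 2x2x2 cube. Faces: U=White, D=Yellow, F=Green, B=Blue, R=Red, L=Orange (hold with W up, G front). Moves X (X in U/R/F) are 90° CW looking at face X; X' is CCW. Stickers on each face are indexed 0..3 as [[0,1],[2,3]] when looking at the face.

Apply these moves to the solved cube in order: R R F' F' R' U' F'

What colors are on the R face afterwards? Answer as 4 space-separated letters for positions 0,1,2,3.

Answer: G Y Y O

Derivation:
After move 1 (R): R=RRRR U=WGWG F=GYGY D=YBYB B=WBWB
After move 2 (R): R=RRRR U=WYWY F=GBGB D=YWYW B=GBGB
After move 3 (F'): F=BBGG U=WYRR R=WRYR D=OOYW L=OYOW
After move 4 (F'): F=BGBG U=WYWY R=OROR D=YWYW L=OROR
After move 5 (R'): R=RROO U=WGWG F=BYBY D=YGYG B=WBWB
After move 6 (U'): U=GGWW F=ORBY R=BYOO B=RRWB L=WBOR
After move 7 (F'): F=RYOB U=GGBO R=GYYO D=BRYG L=WWOW
Query: R face = GYYO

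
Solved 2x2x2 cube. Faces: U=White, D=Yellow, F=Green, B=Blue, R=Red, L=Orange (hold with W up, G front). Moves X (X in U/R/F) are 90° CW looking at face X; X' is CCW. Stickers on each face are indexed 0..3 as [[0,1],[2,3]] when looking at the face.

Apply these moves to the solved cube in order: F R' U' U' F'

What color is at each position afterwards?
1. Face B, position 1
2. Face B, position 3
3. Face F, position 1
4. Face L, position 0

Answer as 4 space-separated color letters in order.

After move 1 (F): F=GGGG U=WWOO R=WRWR D=RRYY L=OYOY
After move 2 (R'): R=RRWW U=WBOB F=GWGO D=RGYG B=YBRB
After move 3 (U'): U=BBWO F=OYGO R=GWWW B=RRRB L=YBOY
After move 4 (U'): U=BOBW F=YBGO R=OYWW B=GWRB L=RROY
After move 5 (F'): F=BOYG U=BOOW R=GYRW D=RYYG L=RWOB
Query 1: B[1] = W
Query 2: B[3] = B
Query 3: F[1] = O
Query 4: L[0] = R

Answer: W B O R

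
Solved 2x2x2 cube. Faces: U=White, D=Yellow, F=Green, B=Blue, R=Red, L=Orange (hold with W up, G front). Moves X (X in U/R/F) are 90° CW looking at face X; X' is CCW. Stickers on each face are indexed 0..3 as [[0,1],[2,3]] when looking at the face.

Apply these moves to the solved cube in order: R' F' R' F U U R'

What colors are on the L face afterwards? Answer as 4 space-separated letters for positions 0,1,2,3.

After move 1 (R'): R=RRRR U=WBWB F=GWGW D=YGYG B=YBYB
After move 2 (F'): F=WWGG U=WBRR R=GRYR D=OOYG L=OBOW
After move 3 (R'): R=RRGY U=WYRY F=WBGR D=OWYG B=GBOB
After move 4 (F): F=GWRB U=WYWB R=RRYY D=GRYG L=OOOW
After move 5 (U): U=WWBY F=RRRB R=GBYY B=OOOB L=GWOW
After move 6 (U): U=BWYW F=GBRB R=OOYY B=GWOB L=RROW
After move 7 (R'): R=OYOY U=BOYG F=GWRW D=GBYB B=GWRB
Query: L face = RROW

Answer: R R O W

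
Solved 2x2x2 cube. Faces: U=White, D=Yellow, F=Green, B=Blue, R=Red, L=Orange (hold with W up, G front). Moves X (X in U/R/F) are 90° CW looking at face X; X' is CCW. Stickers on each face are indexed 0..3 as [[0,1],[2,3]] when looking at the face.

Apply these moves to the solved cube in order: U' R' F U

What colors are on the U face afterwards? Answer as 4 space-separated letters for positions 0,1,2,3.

After move 1 (U'): U=WWWW F=OOGG R=GGRR B=RRBB L=BBOO
After move 2 (R'): R=GRGR U=WBWR F=OWGW D=YOYG B=YRYB
After move 3 (F): F=GOWW U=WBOB R=WRRR D=GGYG L=BYOO
After move 4 (U): U=OWBB F=WRWW R=YRRR B=BYYB L=GOOO
Query: U face = OWBB

Answer: O W B B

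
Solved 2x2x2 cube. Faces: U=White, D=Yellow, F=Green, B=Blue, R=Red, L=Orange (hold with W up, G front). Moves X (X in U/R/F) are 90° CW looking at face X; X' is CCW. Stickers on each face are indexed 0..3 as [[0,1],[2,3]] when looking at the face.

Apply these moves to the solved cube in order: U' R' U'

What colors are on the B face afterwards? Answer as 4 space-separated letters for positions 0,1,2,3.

Answer: G R Y B

Derivation:
After move 1 (U'): U=WWWW F=OOGG R=GGRR B=RRBB L=BBOO
After move 2 (R'): R=GRGR U=WBWR F=OWGW D=YOYG B=YRYB
After move 3 (U'): U=BRWW F=BBGW R=OWGR B=GRYB L=YROO
Query: B face = GRYB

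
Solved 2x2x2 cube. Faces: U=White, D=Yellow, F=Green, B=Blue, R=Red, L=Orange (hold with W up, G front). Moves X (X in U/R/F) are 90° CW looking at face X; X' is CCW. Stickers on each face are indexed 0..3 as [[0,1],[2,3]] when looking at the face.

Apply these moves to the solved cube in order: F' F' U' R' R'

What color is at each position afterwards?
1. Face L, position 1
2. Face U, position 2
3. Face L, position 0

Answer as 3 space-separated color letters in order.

Answer: B W B

Derivation:
After move 1 (F'): F=GGGG U=WWRR R=YRYR D=OOYY L=OWOW
After move 2 (F'): F=GGGG U=WWYY R=OROR D=WWYY L=OROR
After move 3 (U'): U=WYWY F=ORGG R=GGOR B=ORBB L=BBOR
After move 4 (R'): R=GRGO U=WBWO F=OYGY D=WRYG B=YRWB
After move 5 (R'): R=ROGG U=WWWY F=OBGO D=WYYY B=GRRB
Query 1: L[1] = B
Query 2: U[2] = W
Query 3: L[0] = B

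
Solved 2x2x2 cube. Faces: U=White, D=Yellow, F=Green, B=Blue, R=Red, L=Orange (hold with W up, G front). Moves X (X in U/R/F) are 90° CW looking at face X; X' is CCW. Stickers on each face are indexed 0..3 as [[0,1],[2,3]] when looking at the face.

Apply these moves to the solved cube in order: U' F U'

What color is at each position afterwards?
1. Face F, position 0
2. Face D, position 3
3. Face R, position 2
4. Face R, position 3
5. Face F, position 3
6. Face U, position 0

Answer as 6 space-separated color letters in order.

After move 1 (U'): U=WWWW F=OOGG R=GGRR B=RRBB L=BBOO
After move 2 (F): F=GOGO U=WWOB R=WGWR D=RGYY L=BYOY
After move 3 (U'): U=WBWO F=BYGO R=GOWR B=WGBB L=RROY
Query 1: F[0] = B
Query 2: D[3] = Y
Query 3: R[2] = W
Query 4: R[3] = R
Query 5: F[3] = O
Query 6: U[0] = W

Answer: B Y W R O W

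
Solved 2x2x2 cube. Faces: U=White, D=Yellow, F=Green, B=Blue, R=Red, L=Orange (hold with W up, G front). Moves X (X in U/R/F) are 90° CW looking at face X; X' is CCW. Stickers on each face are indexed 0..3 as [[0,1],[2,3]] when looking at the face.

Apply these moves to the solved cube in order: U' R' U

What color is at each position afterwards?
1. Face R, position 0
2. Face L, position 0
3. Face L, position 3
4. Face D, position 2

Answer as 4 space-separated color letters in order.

After move 1 (U'): U=WWWW F=OOGG R=GGRR B=RRBB L=BBOO
After move 2 (R'): R=GRGR U=WBWR F=OWGW D=YOYG B=YRYB
After move 3 (U): U=WWRB F=GRGW R=YRGR B=BBYB L=OWOO
Query 1: R[0] = Y
Query 2: L[0] = O
Query 3: L[3] = O
Query 4: D[2] = Y

Answer: Y O O Y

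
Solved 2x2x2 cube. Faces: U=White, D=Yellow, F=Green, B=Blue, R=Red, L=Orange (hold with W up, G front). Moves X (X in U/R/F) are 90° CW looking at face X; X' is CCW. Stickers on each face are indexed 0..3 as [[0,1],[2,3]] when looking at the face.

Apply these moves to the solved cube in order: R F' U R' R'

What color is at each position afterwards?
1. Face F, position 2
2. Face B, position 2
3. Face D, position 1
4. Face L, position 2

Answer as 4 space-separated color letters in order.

Answer: G R W O

Derivation:
After move 1 (R): R=RRRR U=WGWG F=GYGY D=YBYB B=WBWB
After move 2 (F'): F=YYGG U=WGRR R=BRYR D=OOYB L=OGOW
After move 3 (U): U=RWRG F=BRGG R=WBYR B=OGWB L=YYOW
After move 4 (R'): R=BRWY U=RWRO F=BWGG D=ORYG B=BGOB
After move 5 (R'): R=RYBW U=RORB F=BWGO D=OWYG B=GGRB
Query 1: F[2] = G
Query 2: B[2] = R
Query 3: D[1] = W
Query 4: L[2] = O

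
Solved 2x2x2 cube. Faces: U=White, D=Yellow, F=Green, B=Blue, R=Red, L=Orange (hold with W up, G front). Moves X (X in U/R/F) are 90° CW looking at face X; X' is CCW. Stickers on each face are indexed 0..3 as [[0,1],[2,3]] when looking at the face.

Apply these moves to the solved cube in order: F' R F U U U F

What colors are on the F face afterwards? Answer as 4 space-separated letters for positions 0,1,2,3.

Answer: Y O O O

Derivation:
After move 1 (F'): F=GGGG U=WWRR R=YRYR D=OOYY L=OWOW
After move 2 (R): R=YYRR U=WGRG F=GOGY D=OBYB B=RBWB
After move 3 (F): F=GGYO U=WGWW R=RYGR D=RYYB L=OOOB
After move 4 (U): U=WWWG F=RYYO R=RBGR B=OOWB L=GGOB
After move 5 (U): U=WWGW F=RBYO R=OOGR B=GGWB L=RYOB
After move 6 (U): U=GWWW F=OOYO R=GGGR B=RYWB L=RBOB
After move 7 (F): F=YOOO U=GWBB R=WGWR D=GGYB L=RROY
Query: F face = YOOO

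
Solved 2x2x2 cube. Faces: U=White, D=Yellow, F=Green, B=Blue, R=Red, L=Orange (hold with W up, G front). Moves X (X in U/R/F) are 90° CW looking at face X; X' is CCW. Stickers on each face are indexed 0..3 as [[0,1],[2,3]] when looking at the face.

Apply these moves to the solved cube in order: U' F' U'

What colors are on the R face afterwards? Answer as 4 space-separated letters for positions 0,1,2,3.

Answer: O G Y R

Derivation:
After move 1 (U'): U=WWWW F=OOGG R=GGRR B=RRBB L=BBOO
After move 2 (F'): F=OGOG U=WWGR R=YGYR D=BOYY L=BWOW
After move 3 (U'): U=WRWG F=BWOG R=OGYR B=YGBB L=RROW
Query: R face = OGYR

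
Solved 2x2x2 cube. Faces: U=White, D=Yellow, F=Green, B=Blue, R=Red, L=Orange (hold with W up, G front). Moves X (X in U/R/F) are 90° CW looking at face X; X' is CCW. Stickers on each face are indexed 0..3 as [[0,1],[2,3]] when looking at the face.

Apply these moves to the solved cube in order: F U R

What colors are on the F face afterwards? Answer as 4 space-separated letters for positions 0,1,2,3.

After move 1 (F): F=GGGG U=WWOO R=WRWR D=RRYY L=OYOY
After move 2 (U): U=OWOW F=WRGG R=BBWR B=OYBB L=GGOY
After move 3 (R): R=WBRB U=OROG F=WRGY D=RBYO B=WYWB
Query: F face = WRGY

Answer: W R G Y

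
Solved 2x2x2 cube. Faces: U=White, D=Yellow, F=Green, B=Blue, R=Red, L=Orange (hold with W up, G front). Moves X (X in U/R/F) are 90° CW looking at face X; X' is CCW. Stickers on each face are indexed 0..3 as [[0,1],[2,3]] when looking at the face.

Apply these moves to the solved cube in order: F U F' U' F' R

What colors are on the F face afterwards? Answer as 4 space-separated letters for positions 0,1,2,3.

After move 1 (F): F=GGGG U=WWOO R=WRWR D=RRYY L=OYOY
After move 2 (U): U=OWOW F=WRGG R=BBWR B=OYBB L=GGOY
After move 3 (F'): F=RGWG U=OWBW R=RBRR D=GYYY L=GWOO
After move 4 (U'): U=WWOB F=GWWG R=RGRR B=RBBB L=OYOO
After move 5 (F'): F=WGGW U=WWRR R=YGGR D=YOYY L=OBOO
After move 6 (R): R=GYRG U=WGRW F=WOGY D=YBYR B=RBWB
Query: F face = WOGY

Answer: W O G Y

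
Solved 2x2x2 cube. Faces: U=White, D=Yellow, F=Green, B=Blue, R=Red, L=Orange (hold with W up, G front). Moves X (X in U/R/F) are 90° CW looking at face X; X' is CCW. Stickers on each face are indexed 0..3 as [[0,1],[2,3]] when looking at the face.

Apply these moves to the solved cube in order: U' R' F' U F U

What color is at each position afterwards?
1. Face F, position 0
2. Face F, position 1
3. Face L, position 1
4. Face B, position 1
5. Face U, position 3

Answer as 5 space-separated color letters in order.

Answer: G R O B W

Derivation:
After move 1 (U'): U=WWWW F=OOGG R=GGRR B=RRBB L=BBOO
After move 2 (R'): R=GRGR U=WBWR F=OWGW D=YOYG B=YRYB
After move 3 (F'): F=WWOG U=WBGG R=ORYR D=BOYG L=BROW
After move 4 (U): U=GWGB F=OROG R=YRYR B=BRYB L=WWOW
After move 5 (F): F=OOGR U=GWWW R=GRBR D=YYYG L=WBOO
After move 6 (U): U=WGWW F=GRGR R=BRBR B=WBYB L=OOOO
Query 1: F[0] = G
Query 2: F[1] = R
Query 3: L[1] = O
Query 4: B[1] = B
Query 5: U[3] = W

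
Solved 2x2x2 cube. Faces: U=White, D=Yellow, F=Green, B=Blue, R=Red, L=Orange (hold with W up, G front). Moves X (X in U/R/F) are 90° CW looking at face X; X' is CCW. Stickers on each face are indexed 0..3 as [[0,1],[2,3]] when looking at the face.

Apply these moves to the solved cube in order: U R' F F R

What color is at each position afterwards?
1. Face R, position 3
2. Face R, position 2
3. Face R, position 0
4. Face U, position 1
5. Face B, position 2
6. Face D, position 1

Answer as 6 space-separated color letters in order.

After move 1 (U): U=WWWW F=RRGG R=BBRR B=OOBB L=GGOO
After move 2 (R'): R=BRBR U=WBWO F=RWGW D=YRYG B=YOYB
After move 3 (F): F=GRWW U=WBOG R=WROR D=BBYG L=GYOR
After move 4 (F): F=WGWR U=WBRY R=ORGR D=OWYG L=GBOB
After move 5 (R): R=GORR U=WGRR F=WWWG D=OYYY B=YOBB
Query 1: R[3] = R
Query 2: R[2] = R
Query 3: R[0] = G
Query 4: U[1] = G
Query 5: B[2] = B
Query 6: D[1] = Y

Answer: R R G G B Y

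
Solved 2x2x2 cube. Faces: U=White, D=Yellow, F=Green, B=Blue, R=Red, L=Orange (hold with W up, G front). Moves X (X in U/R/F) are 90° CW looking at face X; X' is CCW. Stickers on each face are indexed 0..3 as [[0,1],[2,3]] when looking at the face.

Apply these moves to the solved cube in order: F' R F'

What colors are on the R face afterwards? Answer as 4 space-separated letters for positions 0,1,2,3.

Answer: B Y O R

Derivation:
After move 1 (F'): F=GGGG U=WWRR R=YRYR D=OOYY L=OWOW
After move 2 (R): R=YYRR U=WGRG F=GOGY D=OBYB B=RBWB
After move 3 (F'): F=OYGG U=WGYR R=BYOR D=WWYB L=OGOR
Query: R face = BYOR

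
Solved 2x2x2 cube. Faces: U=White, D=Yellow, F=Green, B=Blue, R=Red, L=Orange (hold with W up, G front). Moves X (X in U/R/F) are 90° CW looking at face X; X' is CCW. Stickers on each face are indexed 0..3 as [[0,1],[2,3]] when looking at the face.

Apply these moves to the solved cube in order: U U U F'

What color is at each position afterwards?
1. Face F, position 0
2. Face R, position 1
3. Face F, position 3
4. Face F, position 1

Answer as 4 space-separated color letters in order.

After move 1 (U): U=WWWW F=RRGG R=BBRR B=OOBB L=GGOO
After move 2 (U): U=WWWW F=BBGG R=OORR B=GGBB L=RROO
After move 3 (U): U=WWWW F=OOGG R=GGRR B=RRBB L=BBOO
After move 4 (F'): F=OGOG U=WWGR R=YGYR D=BOYY L=BWOW
Query 1: F[0] = O
Query 2: R[1] = G
Query 3: F[3] = G
Query 4: F[1] = G

Answer: O G G G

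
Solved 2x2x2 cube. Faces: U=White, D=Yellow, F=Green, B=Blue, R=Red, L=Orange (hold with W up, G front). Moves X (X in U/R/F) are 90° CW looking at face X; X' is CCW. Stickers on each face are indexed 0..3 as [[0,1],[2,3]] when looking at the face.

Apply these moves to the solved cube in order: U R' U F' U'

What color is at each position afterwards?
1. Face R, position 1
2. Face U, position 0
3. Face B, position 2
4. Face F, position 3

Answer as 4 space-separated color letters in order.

Answer: W W Y G

Derivation:
After move 1 (U): U=WWWW F=RRGG R=BBRR B=OOBB L=GGOO
After move 2 (R'): R=BRBR U=WBWO F=RWGW D=YRYG B=YOYB
After move 3 (U): U=WWOB F=BRGW R=YOBR B=GGYB L=RWOO
After move 4 (F'): F=RWBG U=WWYB R=ROYR D=WOYG L=RBOO
After move 5 (U'): U=WBWY F=RBBG R=RWYR B=ROYB L=GGOO
Query 1: R[1] = W
Query 2: U[0] = W
Query 3: B[2] = Y
Query 4: F[3] = G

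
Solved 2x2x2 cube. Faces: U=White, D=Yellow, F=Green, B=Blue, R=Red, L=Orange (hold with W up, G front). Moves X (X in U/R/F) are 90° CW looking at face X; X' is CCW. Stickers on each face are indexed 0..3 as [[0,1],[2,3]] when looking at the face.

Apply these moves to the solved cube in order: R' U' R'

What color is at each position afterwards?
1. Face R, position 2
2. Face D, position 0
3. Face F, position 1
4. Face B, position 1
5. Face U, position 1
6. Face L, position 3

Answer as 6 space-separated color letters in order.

After move 1 (R'): R=RRRR U=WBWB F=GWGW D=YGYG B=YBYB
After move 2 (U'): U=BBWW F=OOGW R=GWRR B=RRYB L=YBOO
After move 3 (R'): R=WRGR U=BYWR F=OBGW D=YOYW B=GRGB
Query 1: R[2] = G
Query 2: D[0] = Y
Query 3: F[1] = B
Query 4: B[1] = R
Query 5: U[1] = Y
Query 6: L[3] = O

Answer: G Y B R Y O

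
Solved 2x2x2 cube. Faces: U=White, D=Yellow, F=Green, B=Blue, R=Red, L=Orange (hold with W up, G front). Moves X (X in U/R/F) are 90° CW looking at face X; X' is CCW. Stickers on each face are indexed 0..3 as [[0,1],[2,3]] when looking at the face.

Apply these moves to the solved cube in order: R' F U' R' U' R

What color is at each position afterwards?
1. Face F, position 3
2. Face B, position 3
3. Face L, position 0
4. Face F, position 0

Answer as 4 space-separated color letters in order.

Answer: W B G Y

Derivation:
After move 1 (R'): R=RRRR U=WBWB F=GWGW D=YGYG B=YBYB
After move 2 (F): F=GGWW U=WBOO R=WRBR D=RRYG L=OYOG
After move 3 (U'): U=BOWO F=OYWW R=GGBR B=WRYB L=YBOG
After move 4 (R'): R=GRGB U=BYWW F=OOWO D=RYYW B=GRRB
After move 5 (U'): U=YWBW F=YBWO R=OOGB B=GRRB L=GROG
After move 6 (R): R=GOBO U=YBBO F=YYWW D=RRYG B=WRWB
Query 1: F[3] = W
Query 2: B[3] = B
Query 3: L[0] = G
Query 4: F[0] = Y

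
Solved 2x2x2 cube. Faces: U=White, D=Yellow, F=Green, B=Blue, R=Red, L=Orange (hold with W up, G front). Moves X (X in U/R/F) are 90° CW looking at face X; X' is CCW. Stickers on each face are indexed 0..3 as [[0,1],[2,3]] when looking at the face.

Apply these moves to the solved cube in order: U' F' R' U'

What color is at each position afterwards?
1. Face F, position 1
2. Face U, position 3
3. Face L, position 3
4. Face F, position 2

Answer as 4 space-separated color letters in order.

After move 1 (U'): U=WWWW F=OOGG R=GGRR B=RRBB L=BBOO
After move 2 (F'): F=OGOG U=WWGR R=YGYR D=BOYY L=BWOW
After move 3 (R'): R=GRYY U=WBGR F=OWOR D=BGYG B=YROB
After move 4 (U'): U=BRWG F=BWOR R=OWYY B=GROB L=YROW
Query 1: F[1] = W
Query 2: U[3] = G
Query 3: L[3] = W
Query 4: F[2] = O

Answer: W G W O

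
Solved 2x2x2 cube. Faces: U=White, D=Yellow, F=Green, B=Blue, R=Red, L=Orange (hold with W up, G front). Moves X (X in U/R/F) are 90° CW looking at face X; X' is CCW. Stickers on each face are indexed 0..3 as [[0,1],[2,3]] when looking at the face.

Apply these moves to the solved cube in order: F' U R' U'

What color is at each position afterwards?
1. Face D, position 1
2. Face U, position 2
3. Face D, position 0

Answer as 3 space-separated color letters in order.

Answer: R R O

Derivation:
After move 1 (F'): F=GGGG U=WWRR R=YRYR D=OOYY L=OWOW
After move 2 (U): U=RWRW F=YRGG R=BBYR B=OWBB L=GGOW
After move 3 (R'): R=BRBY U=RBRO F=YWGW D=ORYG B=YWOB
After move 4 (U'): U=BORR F=GGGW R=YWBY B=BROB L=YWOW
Query 1: D[1] = R
Query 2: U[2] = R
Query 3: D[0] = O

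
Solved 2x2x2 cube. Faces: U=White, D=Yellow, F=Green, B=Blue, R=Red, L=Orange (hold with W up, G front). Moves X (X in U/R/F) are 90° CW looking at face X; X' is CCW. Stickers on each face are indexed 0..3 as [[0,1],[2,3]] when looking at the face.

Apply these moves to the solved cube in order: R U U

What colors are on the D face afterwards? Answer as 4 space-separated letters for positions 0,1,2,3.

After move 1 (R): R=RRRR U=WGWG F=GYGY D=YBYB B=WBWB
After move 2 (U): U=WWGG F=RRGY R=WBRR B=OOWB L=GYOO
After move 3 (U): U=GWGW F=WBGY R=OORR B=GYWB L=RROO
Query: D face = YBYB

Answer: Y B Y B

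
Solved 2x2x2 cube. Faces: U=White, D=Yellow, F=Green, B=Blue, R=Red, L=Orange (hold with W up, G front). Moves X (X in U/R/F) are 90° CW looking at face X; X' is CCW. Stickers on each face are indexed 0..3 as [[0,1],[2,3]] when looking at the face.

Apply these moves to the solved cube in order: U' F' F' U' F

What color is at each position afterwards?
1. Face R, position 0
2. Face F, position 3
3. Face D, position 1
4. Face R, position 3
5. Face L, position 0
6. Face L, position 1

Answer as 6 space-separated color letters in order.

After move 1 (U'): U=WWWW F=OOGG R=GGRR B=RRBB L=BBOO
After move 2 (F'): F=OGOG U=WWGR R=YGYR D=BOYY L=BWOW
After move 3 (F'): F=GGOO U=WWYY R=OGBR D=WWYY L=BROG
After move 4 (U'): U=WYWY F=BROO R=GGBR B=OGBB L=RROG
After move 5 (F): F=OBOR U=WYGR R=WGYR D=BGYY L=RWOW
Query 1: R[0] = W
Query 2: F[3] = R
Query 3: D[1] = G
Query 4: R[3] = R
Query 5: L[0] = R
Query 6: L[1] = W

Answer: W R G R R W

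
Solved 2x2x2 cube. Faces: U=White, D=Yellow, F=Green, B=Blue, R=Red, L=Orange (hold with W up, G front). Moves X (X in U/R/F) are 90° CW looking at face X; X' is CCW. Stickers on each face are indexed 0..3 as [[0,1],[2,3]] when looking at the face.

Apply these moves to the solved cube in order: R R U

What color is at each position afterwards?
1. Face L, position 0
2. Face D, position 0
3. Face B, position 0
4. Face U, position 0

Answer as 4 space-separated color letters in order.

After move 1 (R): R=RRRR U=WGWG F=GYGY D=YBYB B=WBWB
After move 2 (R): R=RRRR U=WYWY F=GBGB D=YWYW B=GBGB
After move 3 (U): U=WWYY F=RRGB R=GBRR B=OOGB L=GBOO
Query 1: L[0] = G
Query 2: D[0] = Y
Query 3: B[0] = O
Query 4: U[0] = W

Answer: G Y O W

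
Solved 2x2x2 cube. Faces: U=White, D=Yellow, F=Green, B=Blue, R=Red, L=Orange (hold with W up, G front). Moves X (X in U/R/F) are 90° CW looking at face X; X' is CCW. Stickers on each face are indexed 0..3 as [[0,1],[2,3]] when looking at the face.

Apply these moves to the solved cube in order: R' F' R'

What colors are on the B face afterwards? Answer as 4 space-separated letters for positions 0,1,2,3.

Answer: G B O B

Derivation:
After move 1 (R'): R=RRRR U=WBWB F=GWGW D=YGYG B=YBYB
After move 2 (F'): F=WWGG U=WBRR R=GRYR D=OOYG L=OBOW
After move 3 (R'): R=RRGY U=WYRY F=WBGR D=OWYG B=GBOB
Query: B face = GBOB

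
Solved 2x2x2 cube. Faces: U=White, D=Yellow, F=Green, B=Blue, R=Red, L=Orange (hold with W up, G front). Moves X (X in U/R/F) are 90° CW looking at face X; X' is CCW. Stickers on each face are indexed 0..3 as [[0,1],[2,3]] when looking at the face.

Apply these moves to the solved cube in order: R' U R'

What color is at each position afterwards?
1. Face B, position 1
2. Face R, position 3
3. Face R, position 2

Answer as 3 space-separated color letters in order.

Answer: O R Y

Derivation:
After move 1 (R'): R=RRRR U=WBWB F=GWGW D=YGYG B=YBYB
After move 2 (U): U=WWBB F=RRGW R=YBRR B=OOYB L=GWOO
After move 3 (R'): R=BRYR U=WYBO F=RWGB D=YRYW B=GOGB
Query 1: B[1] = O
Query 2: R[3] = R
Query 3: R[2] = Y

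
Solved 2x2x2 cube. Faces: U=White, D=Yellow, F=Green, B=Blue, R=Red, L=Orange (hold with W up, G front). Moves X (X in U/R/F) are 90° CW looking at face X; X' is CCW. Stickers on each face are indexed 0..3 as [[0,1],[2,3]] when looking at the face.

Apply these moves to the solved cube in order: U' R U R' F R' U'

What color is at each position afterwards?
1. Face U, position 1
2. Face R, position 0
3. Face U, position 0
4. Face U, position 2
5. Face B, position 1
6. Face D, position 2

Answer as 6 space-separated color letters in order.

Answer: R G B W R Y

Derivation:
After move 1 (U'): U=WWWW F=OOGG R=GGRR B=RRBB L=BBOO
After move 2 (R): R=RGRG U=WOWG F=OYGY D=YBYR B=WRWB
After move 3 (U): U=WWGO F=RGGY R=WRRG B=BBWB L=OYOO
After move 4 (R'): R=RGWR U=WWGB F=RWGO D=YGYY B=RBBB
After move 5 (F): F=GROW U=WWOY R=GGBR D=WRYY L=OYOG
After move 6 (R'): R=GRGB U=WBOR F=GWOY D=WRYW B=YBRB
After move 7 (U'): U=BRWO F=OYOY R=GWGB B=GRRB L=YBOG
Query 1: U[1] = R
Query 2: R[0] = G
Query 3: U[0] = B
Query 4: U[2] = W
Query 5: B[1] = R
Query 6: D[2] = Y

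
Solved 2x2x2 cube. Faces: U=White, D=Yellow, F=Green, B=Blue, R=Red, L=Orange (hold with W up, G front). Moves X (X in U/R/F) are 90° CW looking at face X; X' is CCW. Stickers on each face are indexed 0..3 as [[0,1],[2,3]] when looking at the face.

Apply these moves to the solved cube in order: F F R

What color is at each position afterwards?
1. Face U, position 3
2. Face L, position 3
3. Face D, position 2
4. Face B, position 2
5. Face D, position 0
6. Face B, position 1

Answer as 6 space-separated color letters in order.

After move 1 (F): F=GGGG U=WWOO R=WRWR D=RRYY L=OYOY
After move 2 (F): F=GGGG U=WWYY R=OROR D=WWYY L=OROR
After move 3 (R): R=OORR U=WGYG F=GWGY D=WBYB B=YBWB
Query 1: U[3] = G
Query 2: L[3] = R
Query 3: D[2] = Y
Query 4: B[2] = W
Query 5: D[0] = W
Query 6: B[1] = B

Answer: G R Y W W B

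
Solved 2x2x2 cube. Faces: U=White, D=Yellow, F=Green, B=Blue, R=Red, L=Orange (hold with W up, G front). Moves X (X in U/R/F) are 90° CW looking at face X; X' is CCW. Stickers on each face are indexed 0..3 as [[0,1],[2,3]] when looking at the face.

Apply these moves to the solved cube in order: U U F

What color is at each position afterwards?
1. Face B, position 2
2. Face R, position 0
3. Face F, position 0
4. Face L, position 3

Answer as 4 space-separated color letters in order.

After move 1 (U): U=WWWW F=RRGG R=BBRR B=OOBB L=GGOO
After move 2 (U): U=WWWW F=BBGG R=OORR B=GGBB L=RROO
After move 3 (F): F=GBGB U=WWOR R=WOWR D=ROYY L=RYOY
Query 1: B[2] = B
Query 2: R[0] = W
Query 3: F[0] = G
Query 4: L[3] = Y

Answer: B W G Y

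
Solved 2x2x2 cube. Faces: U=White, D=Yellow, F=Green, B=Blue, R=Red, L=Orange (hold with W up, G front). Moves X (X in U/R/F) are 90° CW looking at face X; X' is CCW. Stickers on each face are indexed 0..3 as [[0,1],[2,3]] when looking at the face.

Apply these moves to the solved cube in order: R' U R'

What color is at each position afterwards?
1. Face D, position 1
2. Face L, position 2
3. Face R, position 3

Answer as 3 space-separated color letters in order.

Answer: R O R

Derivation:
After move 1 (R'): R=RRRR U=WBWB F=GWGW D=YGYG B=YBYB
After move 2 (U): U=WWBB F=RRGW R=YBRR B=OOYB L=GWOO
After move 3 (R'): R=BRYR U=WYBO F=RWGB D=YRYW B=GOGB
Query 1: D[1] = R
Query 2: L[2] = O
Query 3: R[3] = R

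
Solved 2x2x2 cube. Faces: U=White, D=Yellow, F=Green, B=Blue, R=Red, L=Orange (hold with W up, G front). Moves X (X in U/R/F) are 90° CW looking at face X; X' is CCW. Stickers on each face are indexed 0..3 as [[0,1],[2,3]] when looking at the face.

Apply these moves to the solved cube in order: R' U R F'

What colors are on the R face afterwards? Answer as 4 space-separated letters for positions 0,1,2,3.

After move 1 (R'): R=RRRR U=WBWB F=GWGW D=YGYG B=YBYB
After move 2 (U): U=WWBB F=RRGW R=YBRR B=OOYB L=GWOO
After move 3 (R): R=RYRB U=WRBW F=RGGG D=YYYO B=BOWB
After move 4 (F'): F=GGRG U=WRRR R=YYYB D=WOYO L=GWOB
Query: R face = YYYB

Answer: Y Y Y B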